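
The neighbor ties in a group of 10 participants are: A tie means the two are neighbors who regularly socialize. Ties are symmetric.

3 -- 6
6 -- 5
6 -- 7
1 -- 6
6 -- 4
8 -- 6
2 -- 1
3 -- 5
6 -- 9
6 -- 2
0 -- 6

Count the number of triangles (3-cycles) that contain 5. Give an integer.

1

5's neighbors: 3 and 6.
Neighbor pairs that are themselves tied: 5–3–6. Each forms one triangle with 5, for 1 in total.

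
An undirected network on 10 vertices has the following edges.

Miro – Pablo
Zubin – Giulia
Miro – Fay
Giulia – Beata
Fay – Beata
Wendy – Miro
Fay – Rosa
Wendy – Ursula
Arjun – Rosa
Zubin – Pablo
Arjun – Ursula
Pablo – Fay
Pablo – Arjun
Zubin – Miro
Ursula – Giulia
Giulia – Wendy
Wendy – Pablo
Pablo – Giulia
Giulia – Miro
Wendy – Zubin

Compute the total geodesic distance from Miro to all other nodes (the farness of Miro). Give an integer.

Distances from Miro: Arjun:2, Beata:2, Fay:1, Giulia:1, Pablo:1, Rosa:2, Ursula:2, Wendy:1, Zubin:1.
Sum = 2 + 2 + 1 + 1 + 1 + 2 + 2 + 1 + 1 = 13.

13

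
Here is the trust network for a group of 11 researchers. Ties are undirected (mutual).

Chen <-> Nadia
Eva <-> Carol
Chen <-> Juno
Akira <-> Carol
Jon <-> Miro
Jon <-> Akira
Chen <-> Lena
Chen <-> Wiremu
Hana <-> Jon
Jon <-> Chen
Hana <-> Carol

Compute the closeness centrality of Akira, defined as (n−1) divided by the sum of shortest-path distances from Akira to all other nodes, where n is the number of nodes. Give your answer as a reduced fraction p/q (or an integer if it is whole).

Distances from Akira: Carol:1, Chen:2, Eva:2, Hana:2, Jon:1, Juno:3, Lena:3, Miro:2, Nadia:3, Wiremu:3. Sum = 22.
n = 11, so closeness = 10/22 = 5/11.

5/11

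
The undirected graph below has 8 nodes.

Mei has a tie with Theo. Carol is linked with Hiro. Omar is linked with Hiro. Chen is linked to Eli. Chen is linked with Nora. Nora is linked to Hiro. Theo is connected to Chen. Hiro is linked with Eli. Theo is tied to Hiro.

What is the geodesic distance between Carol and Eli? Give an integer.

One shortest route is Carol – Hiro – Eli, which uses 2 edges, and Carol and Eli are not directly tied, so nothing shorter exists. So d(Carol,Eli) = 2.

2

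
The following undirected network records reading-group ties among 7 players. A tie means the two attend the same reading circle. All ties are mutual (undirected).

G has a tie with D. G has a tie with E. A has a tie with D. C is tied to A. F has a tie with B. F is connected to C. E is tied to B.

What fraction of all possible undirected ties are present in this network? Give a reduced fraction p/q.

1/3

There are 7 edges and 7 nodes, so the maximum possible is C(7,2) = 21.
Density = 7/21 = 1/3.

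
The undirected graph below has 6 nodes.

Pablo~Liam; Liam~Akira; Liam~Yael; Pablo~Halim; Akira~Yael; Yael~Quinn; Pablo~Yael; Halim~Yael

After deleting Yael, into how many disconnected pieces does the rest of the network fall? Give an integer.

Without Yael, the remaining ties split the others into: {Akira, Halim, Liam, Pablo}; {Quinn}.
That's 2 separate components.

2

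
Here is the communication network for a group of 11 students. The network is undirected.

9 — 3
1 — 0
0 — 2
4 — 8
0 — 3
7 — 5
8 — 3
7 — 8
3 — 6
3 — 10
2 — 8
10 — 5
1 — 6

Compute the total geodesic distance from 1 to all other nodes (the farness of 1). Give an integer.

Distances from 1: 0:1, 2:2, 3:2, 4:4, 5:4, 6:1, 7:4, 8:3, 9:3, 10:3.
Sum = 1 + 2 + 2 + 4 + 4 + 1 + 4 + 3 + 3 + 3 = 27.

27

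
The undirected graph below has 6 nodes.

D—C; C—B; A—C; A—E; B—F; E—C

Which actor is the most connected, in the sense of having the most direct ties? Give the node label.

Degrees — A:2, B:2, C:4, D:1, E:2, F:1.
The maximum is 4, attained only by C.

C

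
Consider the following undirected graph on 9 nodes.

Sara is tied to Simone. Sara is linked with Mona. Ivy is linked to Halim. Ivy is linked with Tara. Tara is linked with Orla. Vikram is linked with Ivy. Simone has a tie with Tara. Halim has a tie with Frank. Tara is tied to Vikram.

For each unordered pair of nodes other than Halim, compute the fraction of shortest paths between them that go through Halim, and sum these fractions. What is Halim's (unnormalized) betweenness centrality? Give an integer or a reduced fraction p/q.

Pairs whose geodesics pass through Halim — Orla–Frank: 1; Ivy–Frank: 1; Vikram–Frank: 1; Sara–Frank: 1; Frank–Mona: 1; Frank–Simone: 1; Frank–Tara: 1.
All other pairs contribute 0.
Summing the contributions gives betweenness(Halim) = 7.

7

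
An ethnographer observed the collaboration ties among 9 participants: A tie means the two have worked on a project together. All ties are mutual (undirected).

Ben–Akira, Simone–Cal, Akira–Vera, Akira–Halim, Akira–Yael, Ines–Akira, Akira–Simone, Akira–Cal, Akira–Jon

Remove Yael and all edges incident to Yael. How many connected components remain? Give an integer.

1

Yael's neighbors (Akira) remain reachable from one another through other ties, so the rest of the network stays in one piece.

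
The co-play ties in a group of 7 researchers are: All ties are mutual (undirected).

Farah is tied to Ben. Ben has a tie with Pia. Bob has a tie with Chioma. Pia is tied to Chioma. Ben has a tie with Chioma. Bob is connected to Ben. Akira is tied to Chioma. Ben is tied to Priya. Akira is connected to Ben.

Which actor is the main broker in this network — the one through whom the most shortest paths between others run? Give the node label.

Unnormalized betweenness of each node: Akira:0, Ben:21/2, Bob:0, Chioma:3/2, Farah:0, Pia:0, Priya:0.
Ben has the largest value, 21/2, making it the main broker — the node through which the most shortest paths run.

Ben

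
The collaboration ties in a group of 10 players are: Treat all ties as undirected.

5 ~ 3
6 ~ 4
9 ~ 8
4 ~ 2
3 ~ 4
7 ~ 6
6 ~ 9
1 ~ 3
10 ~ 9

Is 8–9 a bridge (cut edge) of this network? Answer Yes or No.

Yes

Without the 8–9 edge there is no alternate route between 8 and 9, so the network disconnects. It is a bridge.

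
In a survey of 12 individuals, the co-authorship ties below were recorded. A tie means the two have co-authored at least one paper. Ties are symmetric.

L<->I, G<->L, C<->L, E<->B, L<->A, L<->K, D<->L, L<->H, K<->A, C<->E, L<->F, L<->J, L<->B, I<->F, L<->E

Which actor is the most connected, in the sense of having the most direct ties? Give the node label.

Degrees — A:2, B:2, C:2, D:1, E:3, F:2, G:1, H:1, I:2, J:1, K:2, L:11.
The maximum is 11, attained only by L.

L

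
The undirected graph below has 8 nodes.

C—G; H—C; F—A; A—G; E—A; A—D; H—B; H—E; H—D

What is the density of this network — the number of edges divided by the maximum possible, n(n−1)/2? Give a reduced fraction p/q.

9/28

There are 9 edges and 8 nodes, so the maximum possible is C(8,2) = 28.
Density = 9/28.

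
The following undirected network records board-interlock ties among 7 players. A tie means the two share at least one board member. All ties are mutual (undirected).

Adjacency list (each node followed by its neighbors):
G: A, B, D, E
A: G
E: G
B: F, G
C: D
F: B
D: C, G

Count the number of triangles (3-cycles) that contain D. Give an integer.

D's neighbors are C and G, but none of them are tied to each other, so no triangle contains D.

0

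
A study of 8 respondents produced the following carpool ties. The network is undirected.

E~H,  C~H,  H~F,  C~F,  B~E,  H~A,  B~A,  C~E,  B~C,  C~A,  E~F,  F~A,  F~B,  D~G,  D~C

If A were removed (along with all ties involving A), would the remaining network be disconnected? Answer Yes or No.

Even without A, every remaining node can still reach every other (the residual graph is connected), so A is not a cut vertex.

No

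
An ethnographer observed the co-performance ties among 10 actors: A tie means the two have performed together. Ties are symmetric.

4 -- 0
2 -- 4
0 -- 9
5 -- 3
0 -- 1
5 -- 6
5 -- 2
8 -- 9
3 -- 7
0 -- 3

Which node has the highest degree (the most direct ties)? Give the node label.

0

Degrees — 0:4, 1:1, 2:2, 3:3, 4:2, 5:3, 6:1, 7:1, 8:1, 9:2.
The maximum is 4, attained only by 0.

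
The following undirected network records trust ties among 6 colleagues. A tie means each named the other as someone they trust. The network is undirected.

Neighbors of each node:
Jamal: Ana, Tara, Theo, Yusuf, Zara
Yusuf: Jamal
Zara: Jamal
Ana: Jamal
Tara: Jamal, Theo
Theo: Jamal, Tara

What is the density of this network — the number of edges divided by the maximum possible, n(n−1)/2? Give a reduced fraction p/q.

There are 6 edges and 6 nodes, so the maximum possible is C(6,2) = 15.
Density = 6/15 = 2/5.

2/5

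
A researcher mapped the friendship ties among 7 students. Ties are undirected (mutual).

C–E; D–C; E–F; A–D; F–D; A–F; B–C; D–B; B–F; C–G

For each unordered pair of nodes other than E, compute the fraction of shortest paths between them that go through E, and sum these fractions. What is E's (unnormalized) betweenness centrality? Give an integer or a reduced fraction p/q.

2/3

Pairs whose geodesics pass through E — G–F: 1/3; F–C: 1/3.
All other pairs contribute 0.
Summing the contributions gives betweenness(E) = 2/3.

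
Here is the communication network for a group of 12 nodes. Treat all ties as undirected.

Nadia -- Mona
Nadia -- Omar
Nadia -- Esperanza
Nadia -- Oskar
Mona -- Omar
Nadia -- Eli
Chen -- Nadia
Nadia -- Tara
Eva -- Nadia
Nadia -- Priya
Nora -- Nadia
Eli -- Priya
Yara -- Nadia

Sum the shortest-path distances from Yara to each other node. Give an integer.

21

Distances from Yara: Chen:2, Eli:2, Esperanza:2, Eva:2, Mona:2, Nadia:1, Nora:2, Omar:2, Oskar:2, Priya:2, Tara:2.
Sum = 2 + 2 + 2 + 2 + 2 + 1 + 2 + 2 + 2 + 2 + 2 = 21.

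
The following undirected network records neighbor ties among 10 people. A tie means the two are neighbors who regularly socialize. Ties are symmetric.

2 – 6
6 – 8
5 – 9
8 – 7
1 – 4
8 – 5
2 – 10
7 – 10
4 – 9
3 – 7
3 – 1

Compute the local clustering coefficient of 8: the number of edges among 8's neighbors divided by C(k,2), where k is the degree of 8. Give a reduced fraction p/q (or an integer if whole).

8's neighbors: 5, 6, and 7 (k = 3).
Possible neighbor pairs: C(3,2) = 3. Edges among them: none → e = 0.
Clustering(8) = 0/3 = 0.

0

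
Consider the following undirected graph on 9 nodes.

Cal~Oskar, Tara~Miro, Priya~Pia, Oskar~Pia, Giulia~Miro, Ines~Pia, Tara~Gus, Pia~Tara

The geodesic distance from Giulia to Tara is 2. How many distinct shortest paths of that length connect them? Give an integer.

The shortest distance is 2, and the only length-2 path is Giulia–Miro–Tara. So there is exactly 1 shortest path.

1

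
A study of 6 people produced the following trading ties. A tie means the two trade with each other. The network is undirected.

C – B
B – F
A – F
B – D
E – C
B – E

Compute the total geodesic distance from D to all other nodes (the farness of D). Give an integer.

Distances from D: A:3, B:1, C:2, E:2, F:2.
Sum = 3 + 1 + 2 + 2 + 2 = 10.

10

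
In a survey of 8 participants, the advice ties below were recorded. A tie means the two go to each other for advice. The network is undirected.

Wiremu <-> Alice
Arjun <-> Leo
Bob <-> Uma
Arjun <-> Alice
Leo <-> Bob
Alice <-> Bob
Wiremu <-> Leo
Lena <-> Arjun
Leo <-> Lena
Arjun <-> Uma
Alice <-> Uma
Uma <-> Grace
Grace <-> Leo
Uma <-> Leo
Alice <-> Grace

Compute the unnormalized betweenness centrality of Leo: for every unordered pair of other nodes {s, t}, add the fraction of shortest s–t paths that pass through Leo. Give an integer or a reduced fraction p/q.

13/2

Pairs whose geodesics pass through Leo — Wiremu–Uma: 1/2; Wiremu–Bob: 1/2; Wiremu–Arjun: 1/2; Wiremu–Lena: 1; Wiremu–Grace: 1/2; Uma–Lena: 1/2; Bob–Arjun: 1/3; Bob–Lena: 1; Bob–Grace: 1/3; Arjun–Grace: 1/3; Lena–Grace: 1.
All other pairs contribute 0.
Summing the contributions gives betweenness(Leo) = 13/2.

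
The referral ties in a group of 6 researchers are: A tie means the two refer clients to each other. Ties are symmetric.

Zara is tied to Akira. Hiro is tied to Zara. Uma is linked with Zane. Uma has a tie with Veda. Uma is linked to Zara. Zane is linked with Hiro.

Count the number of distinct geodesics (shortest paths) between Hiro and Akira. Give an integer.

1

The shortest distance is 2, and the only length-2 path is Hiro–Zara–Akira. So there is exactly 1 shortest path.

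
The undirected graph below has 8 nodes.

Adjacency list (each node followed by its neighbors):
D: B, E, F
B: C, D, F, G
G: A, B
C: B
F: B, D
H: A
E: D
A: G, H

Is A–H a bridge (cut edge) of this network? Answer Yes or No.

Yes

Without the A–H edge there is no alternate route between A and H, so the network disconnects. It is a bridge.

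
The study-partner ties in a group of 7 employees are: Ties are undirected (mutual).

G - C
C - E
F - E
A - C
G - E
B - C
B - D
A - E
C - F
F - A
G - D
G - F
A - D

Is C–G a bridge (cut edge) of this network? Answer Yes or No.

Even without that edge, C still reaches G via C – E – G, so the network stays connected. Not a bridge.

No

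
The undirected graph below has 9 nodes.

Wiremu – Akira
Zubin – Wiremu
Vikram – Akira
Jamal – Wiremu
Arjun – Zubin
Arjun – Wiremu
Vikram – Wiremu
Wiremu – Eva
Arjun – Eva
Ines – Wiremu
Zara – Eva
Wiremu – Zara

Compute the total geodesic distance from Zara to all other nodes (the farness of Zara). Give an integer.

Distances from Zara: Akira:2, Arjun:2, Eva:1, Ines:2, Jamal:2, Vikram:2, Wiremu:1, Zubin:2.
Sum = 2 + 2 + 1 + 2 + 2 + 2 + 1 + 2 = 14.

14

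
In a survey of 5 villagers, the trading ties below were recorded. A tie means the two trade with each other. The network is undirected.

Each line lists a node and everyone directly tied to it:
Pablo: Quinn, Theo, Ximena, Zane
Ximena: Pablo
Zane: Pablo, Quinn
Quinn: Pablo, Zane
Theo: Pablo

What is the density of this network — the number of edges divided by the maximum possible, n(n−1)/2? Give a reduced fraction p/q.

There are 5 edges and 5 nodes, so the maximum possible is C(5,2) = 10.
Density = 5/10 = 1/2.

1/2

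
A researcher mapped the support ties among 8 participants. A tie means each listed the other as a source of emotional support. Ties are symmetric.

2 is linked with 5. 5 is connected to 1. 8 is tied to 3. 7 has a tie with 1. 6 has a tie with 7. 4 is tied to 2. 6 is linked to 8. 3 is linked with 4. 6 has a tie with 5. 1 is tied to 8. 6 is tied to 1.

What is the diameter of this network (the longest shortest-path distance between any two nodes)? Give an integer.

4

Eccentricity of each node (its greatest distance to any other): 1:3, 2:3, 3:3, 4:4, 5:3, 6:3, 7:4, 8:3.
The maximum eccentricity is 4, realized for instance by the pair 7–4 via 7 – 1 – 5 – 2 – 4. So the diameter is 4.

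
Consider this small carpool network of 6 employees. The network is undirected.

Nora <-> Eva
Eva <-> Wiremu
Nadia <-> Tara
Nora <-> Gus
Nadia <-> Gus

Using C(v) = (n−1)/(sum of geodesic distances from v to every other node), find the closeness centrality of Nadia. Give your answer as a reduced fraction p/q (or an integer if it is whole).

Distances from Nadia: Eva:3, Gus:1, Nora:2, Tara:1, Wiremu:4. Sum = 11.
n = 6, so closeness = 5/11.

5/11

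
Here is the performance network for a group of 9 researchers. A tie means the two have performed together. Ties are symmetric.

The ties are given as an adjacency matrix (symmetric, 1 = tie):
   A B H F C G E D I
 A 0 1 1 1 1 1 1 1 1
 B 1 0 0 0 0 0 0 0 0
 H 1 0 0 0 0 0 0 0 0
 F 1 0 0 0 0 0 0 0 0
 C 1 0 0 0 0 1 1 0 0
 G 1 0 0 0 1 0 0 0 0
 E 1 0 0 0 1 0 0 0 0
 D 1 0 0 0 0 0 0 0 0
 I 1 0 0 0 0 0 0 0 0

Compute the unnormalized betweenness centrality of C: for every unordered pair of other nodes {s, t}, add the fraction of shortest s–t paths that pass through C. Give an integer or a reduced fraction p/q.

1/2

Pairs whose geodesics pass through C — G–E: 1/2.
All other pairs contribute 0.
Summing the contributions gives betweenness(C) = 1/2.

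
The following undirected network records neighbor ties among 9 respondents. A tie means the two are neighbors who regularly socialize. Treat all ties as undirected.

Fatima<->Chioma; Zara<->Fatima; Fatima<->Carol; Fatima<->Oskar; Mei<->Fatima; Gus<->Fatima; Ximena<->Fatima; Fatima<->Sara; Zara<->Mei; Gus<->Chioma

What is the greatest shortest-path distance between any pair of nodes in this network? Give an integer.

2

Eccentricity of each node (its greatest distance to any other): Carol:2, Chioma:2, Fatima:1, Gus:2, Mei:2, Oskar:2, Sara:2, Ximena:2, Zara:2.
The maximum eccentricity is 2, realized for instance by the pair Mei–Sara via Mei – Fatima – Sara. So the diameter is 2.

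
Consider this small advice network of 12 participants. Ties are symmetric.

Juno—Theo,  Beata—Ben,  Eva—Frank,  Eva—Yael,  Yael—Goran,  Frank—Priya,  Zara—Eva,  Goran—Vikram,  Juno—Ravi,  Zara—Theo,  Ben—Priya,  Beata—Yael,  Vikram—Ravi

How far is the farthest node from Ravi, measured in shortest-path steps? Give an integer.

6

Distances from Ravi: Beata:4, Ben:5, Eva:4, Frank:5, Goran:2, Juno:1, Priya:6, Theo:2, Vikram:1, Yael:3, Zara:3.
The largest is 6 (to Priya), so the eccentricity of Ravi is 6.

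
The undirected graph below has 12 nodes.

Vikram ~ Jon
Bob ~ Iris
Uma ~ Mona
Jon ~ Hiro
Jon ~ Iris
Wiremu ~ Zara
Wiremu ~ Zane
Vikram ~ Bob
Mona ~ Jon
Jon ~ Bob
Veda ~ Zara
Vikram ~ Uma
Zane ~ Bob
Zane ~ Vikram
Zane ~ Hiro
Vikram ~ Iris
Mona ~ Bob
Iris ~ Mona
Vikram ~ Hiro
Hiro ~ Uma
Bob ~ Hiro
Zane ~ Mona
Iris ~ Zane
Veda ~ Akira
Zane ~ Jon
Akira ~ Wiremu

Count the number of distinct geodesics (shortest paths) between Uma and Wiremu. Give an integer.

3

The shortest distance is 3. The length-3 paths are: Uma–Vikram–Zane–Wiremu; Uma–Hiro–Zane–Wiremu; Uma–Mona–Zane–Wiremu.
That gives 3 distinct shortest paths.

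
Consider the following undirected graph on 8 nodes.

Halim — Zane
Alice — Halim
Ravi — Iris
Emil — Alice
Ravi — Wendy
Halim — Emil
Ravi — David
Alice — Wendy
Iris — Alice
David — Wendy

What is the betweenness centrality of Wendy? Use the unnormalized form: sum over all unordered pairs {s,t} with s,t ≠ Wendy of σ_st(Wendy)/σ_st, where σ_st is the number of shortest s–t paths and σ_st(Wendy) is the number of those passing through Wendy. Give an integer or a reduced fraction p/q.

6

Pairs whose geodesics pass through Wendy — Alice–Ravi: 1/2; Alice–David: 1; Zane–Ravi: 1/2; Zane–David: 1; Emil–Ravi: 1/2; Emil–David: 1; Halim–Ravi: 1/2; Halim–David: 1.
All other pairs contribute 0.
Summing the contributions gives betweenness(Wendy) = 6.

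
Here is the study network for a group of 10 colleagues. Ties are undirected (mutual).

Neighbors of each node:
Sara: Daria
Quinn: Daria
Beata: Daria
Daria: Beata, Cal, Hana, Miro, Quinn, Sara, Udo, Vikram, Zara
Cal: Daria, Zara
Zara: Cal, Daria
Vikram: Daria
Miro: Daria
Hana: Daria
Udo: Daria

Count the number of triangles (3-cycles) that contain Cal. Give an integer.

1

Cal's neighbors: Daria and Zara.
Neighbor pairs that are themselves tied: Cal–Daria–Zara. Each forms one triangle with Cal, for 1 in total.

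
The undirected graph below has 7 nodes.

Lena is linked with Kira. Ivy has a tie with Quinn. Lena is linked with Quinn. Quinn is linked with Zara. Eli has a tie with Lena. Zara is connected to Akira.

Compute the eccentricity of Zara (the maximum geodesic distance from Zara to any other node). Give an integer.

Distances from Zara: Akira:1, Eli:3, Ivy:2, Kira:3, Lena:2, Quinn:1.
The largest is 3 (to Kira and Eli), so the eccentricity of Zara is 3.

3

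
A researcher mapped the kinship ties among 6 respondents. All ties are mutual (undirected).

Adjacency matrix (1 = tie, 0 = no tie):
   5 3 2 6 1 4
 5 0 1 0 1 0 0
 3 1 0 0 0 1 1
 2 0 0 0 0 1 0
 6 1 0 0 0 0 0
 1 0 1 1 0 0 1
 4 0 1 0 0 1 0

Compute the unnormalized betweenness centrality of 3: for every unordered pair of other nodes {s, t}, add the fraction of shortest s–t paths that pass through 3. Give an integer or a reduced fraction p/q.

6

Pairs whose geodesics pass through 3 — 5–2: 1; 5–1: 1; 5–4: 1; 2–6: 1; 6–1: 1; 6–4: 1.
All other pairs contribute 0.
Summing the contributions gives betweenness(3) = 6.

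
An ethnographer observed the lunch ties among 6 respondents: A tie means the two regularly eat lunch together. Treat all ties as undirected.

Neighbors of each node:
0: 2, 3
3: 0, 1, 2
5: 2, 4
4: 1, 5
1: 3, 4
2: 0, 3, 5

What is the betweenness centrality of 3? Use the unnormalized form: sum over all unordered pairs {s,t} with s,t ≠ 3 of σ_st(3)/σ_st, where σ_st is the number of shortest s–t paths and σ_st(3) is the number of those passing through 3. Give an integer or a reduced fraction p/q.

Pairs whose geodesics pass through 3 — 1–0: 1; 1–2: 1; 0–4: 1/2.
All other pairs contribute 0.
Summing the contributions gives betweenness(3) = 5/2.

5/2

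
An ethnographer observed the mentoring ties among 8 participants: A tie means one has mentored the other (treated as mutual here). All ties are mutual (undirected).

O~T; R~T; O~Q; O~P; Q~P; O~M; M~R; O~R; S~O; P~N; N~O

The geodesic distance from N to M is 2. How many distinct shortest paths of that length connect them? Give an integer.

The shortest distance is 2, and the only length-2 path is N–O–M. So there is exactly 1 shortest path.

1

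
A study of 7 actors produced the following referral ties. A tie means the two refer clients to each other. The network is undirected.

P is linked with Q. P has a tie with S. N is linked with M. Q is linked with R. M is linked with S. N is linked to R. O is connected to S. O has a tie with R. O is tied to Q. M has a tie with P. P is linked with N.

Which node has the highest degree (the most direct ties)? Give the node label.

P

Degrees — M:3, N:3, O:3, P:4, Q:3, R:3, S:3.
The maximum is 4, attained only by P.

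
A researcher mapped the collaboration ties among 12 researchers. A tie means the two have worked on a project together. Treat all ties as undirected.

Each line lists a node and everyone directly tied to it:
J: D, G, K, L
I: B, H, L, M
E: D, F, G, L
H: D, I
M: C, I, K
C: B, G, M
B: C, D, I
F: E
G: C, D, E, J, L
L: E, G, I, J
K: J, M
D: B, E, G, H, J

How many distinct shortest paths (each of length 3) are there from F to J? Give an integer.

The shortest distance is 3. The length-3 paths are: F–E–G–J; F–E–L–J; F–E–D–J.
That gives 3 distinct shortest paths.

3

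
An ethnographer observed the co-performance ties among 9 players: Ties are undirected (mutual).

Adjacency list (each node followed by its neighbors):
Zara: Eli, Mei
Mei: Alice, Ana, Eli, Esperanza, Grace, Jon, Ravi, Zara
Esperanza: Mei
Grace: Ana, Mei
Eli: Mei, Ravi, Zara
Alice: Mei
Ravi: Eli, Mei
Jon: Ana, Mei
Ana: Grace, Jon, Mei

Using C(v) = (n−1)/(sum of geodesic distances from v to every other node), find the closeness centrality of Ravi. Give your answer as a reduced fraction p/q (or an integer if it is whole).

Distances from Ravi: Alice:2, Ana:2, Eli:1, Esperanza:2, Grace:2, Jon:2, Mei:1, Zara:2. Sum = 14.
n = 9, so closeness = 8/14 = 4/7.

4/7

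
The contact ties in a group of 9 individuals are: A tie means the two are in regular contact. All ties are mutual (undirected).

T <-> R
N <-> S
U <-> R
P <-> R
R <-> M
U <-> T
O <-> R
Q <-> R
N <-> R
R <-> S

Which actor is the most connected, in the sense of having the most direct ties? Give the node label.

R

Degrees — M:1, N:2, O:1, P:1, Q:1, R:8, S:2, T:2, U:2.
The maximum is 8, attained only by R.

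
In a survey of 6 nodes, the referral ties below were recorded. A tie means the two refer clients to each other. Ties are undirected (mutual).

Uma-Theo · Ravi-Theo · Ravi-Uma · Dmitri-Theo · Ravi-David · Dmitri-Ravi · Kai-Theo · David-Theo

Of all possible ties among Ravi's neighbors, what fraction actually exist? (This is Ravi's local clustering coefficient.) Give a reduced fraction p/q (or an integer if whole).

Ravi's neighbors: David, Dmitri, Theo, and Uma (k = 4).
Possible neighbor pairs: C(4,2) = 6. Edges among them: David–Theo, Dmitri–Theo, Theo–Uma → e = 3.
Clustering(Ravi) = 3/6 = 1/2.

1/2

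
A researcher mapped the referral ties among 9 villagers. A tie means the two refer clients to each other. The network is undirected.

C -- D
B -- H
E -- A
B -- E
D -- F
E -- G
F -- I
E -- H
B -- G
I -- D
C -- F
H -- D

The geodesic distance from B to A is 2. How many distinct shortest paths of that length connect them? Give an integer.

The shortest distance is 2, and the only length-2 path is B–E–A. So there is exactly 1 shortest path.

1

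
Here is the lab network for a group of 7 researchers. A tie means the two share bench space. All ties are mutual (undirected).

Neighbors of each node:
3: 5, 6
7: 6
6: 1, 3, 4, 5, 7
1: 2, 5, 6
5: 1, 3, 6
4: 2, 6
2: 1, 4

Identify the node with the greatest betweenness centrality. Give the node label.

Unnormalized betweenness of each node: 1:8/3, 2:1/2, 3:0, 4:4/3, 5:5/6, 6:26/3, 7:0.
6 has the largest value, 26/3, making it the main broker — the node through which the most shortest paths run.

6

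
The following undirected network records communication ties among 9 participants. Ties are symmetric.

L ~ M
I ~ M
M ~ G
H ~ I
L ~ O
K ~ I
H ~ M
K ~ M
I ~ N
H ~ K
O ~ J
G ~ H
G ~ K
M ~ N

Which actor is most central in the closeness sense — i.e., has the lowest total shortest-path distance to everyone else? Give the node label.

M

Farness (sum of distances to all others) for each node — G:16, H:15, I:15, J:26, K:15, L:14, M:11, N:17, O:19.
The smallest farness is 11, for M, so M has the highest closeness.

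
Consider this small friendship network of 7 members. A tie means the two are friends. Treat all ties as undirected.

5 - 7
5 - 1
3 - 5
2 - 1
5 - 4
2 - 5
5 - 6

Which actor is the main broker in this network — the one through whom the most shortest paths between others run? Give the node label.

Unnormalized betweenness of each node: 1:0, 2:0, 3:0, 4:0, 5:14, 6:0, 7:0.
5 has the largest value, 14, making it the main broker — the node through which the most shortest paths run.

5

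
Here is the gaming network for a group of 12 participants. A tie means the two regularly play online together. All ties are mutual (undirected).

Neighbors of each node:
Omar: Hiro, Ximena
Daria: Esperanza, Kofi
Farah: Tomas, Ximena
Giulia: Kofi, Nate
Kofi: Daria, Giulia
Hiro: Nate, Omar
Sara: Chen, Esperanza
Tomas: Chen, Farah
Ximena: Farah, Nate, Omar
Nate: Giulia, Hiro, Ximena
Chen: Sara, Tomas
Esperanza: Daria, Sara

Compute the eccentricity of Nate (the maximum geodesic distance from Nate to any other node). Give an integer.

Distances from Nate: Chen:4, Daria:3, Esperanza:4, Farah:2, Giulia:1, Hiro:1, Kofi:2, Omar:2, Sara:5, Tomas:3, Ximena:1.
The largest is 5 (to Sara), so the eccentricity of Nate is 5.

5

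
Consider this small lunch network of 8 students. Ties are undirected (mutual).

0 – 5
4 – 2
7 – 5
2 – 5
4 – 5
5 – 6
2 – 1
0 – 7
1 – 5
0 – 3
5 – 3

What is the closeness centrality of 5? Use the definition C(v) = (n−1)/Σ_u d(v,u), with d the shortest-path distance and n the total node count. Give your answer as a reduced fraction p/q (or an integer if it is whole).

1

Distances from 5: 0:1, 1:1, 2:1, 3:1, 4:1, 6:1, 7:1. Sum = 7.
n = 8, so closeness = 7/7 = 1.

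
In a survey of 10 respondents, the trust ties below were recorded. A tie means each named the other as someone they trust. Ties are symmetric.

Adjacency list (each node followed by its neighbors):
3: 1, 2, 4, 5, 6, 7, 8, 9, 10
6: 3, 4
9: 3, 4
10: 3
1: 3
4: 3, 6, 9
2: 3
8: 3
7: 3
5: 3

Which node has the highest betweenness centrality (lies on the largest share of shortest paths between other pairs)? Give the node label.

3

Unnormalized betweenness of each node: 1:0, 2:0, 3:67/2, 4:1/2, 5:0, 6:0, 7:0, 8:0, 9:0, 10:0.
3 has the largest value, 67/2, making it the main broker — the node through which the most shortest paths run.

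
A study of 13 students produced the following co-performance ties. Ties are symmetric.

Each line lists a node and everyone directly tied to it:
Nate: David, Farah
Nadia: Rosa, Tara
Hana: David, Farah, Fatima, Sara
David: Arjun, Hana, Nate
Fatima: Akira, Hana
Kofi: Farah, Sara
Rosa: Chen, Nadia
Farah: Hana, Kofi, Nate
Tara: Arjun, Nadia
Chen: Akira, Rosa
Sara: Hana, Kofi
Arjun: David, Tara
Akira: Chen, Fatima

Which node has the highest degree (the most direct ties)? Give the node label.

Hana

Degrees — Akira:2, Arjun:2, Chen:2, David:3, Farah:3, Fatima:2, Hana:4, Kofi:2, Nadia:2, Nate:2, Rosa:2, Sara:2, Tara:2.
The maximum is 4, attained only by Hana.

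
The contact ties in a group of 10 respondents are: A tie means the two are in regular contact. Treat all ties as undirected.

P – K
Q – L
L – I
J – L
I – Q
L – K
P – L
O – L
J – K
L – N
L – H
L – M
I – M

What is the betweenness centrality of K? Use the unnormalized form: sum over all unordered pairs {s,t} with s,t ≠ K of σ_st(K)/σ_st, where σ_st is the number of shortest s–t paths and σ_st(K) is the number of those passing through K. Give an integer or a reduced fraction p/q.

1/2

Pairs whose geodesics pass through K — J–P: 1/2.
All other pairs contribute 0.
Summing the contributions gives betweenness(K) = 1/2.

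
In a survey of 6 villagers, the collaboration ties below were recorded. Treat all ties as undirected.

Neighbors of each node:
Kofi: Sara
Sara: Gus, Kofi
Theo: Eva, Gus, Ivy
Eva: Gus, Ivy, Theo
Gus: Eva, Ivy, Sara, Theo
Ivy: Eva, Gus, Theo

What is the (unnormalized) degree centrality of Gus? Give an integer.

Gus is directly tied to Eva, Ivy, Sara, and Theo. That is 4 neighbors, so the degree of Gus is 4.

4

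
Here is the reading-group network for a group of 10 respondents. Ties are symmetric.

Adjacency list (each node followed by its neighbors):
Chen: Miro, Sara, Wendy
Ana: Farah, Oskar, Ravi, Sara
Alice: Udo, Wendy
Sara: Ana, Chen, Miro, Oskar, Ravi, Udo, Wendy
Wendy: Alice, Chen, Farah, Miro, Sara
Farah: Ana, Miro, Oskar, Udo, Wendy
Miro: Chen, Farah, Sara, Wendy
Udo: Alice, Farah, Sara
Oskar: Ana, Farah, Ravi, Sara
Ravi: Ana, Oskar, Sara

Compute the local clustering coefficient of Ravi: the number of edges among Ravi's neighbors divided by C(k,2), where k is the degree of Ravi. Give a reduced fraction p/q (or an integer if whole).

Ravi's neighbors: Ana, Oskar, and Sara (k = 3).
Possible neighbor pairs: C(3,2) = 3. Edges among them: Ana–Oskar, Ana–Sara, Oskar–Sara → e = 3.
Clustering(Ravi) = 3/3 = 1.

1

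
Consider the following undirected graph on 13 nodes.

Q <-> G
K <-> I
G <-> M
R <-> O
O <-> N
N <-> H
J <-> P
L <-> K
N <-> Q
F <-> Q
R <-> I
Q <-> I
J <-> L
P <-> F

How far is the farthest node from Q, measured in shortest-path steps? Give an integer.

Distances from Q: F:1, G:1, H:2, I:1, J:3, K:2, L:3, M:2, N:1, O:2, P:2, R:2.
The largest is 3 (to J and L), so the eccentricity of Q is 3.

3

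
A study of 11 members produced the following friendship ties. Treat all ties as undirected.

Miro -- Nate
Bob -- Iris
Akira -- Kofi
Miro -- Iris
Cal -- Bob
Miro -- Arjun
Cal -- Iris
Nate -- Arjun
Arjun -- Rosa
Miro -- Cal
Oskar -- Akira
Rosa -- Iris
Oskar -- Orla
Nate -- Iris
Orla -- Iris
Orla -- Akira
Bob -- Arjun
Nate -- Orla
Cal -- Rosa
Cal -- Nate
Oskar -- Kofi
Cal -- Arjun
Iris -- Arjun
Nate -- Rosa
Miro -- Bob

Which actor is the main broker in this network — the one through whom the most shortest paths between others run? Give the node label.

Unnormalized betweenness of each node: Akira:4, Arjun:5/6, Bob:0, Cal:5/6, Iris:77/6, Kofi:0, Miro:1/4, Nate:33/4, Orla:21, Oskar:4, Rosa:0.
Orla has the largest value, 21, making it the main broker — the node through which the most shortest paths run.

Orla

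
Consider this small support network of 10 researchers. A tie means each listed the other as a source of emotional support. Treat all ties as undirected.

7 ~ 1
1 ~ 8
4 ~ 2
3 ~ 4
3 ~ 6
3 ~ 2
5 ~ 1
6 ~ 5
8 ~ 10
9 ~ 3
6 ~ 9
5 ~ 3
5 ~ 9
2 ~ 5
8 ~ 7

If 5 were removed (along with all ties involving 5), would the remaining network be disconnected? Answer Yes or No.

Removing 5 leaves {1, 7, 8, and 10} with no path to {2, 3, 4, 6, and 9}, so the network splits into 2 components. 5 is a cut vertex.

Yes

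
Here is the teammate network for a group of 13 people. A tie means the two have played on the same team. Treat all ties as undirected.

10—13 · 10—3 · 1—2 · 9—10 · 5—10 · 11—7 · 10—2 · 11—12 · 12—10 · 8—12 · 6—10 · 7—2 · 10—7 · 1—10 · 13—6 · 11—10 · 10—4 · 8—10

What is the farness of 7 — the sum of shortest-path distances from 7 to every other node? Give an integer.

Distances from 7: 1:2, 2:1, 3:2, 4:2, 5:2, 6:2, 8:2, 9:2, 10:1, 11:1, 12:2, 13:2.
Sum = 2 + 1 + 2 + 2 + 2 + 2 + 2 + 2 + 1 + 1 + 2 + 2 = 21.

21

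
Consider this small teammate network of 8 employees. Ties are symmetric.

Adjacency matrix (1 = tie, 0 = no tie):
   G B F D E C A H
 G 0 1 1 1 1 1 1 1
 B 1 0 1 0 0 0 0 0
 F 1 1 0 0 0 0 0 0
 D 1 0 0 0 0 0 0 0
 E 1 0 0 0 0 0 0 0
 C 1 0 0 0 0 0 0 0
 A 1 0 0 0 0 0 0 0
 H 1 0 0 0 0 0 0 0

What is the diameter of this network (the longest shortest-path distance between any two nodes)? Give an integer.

Eccentricity of each node (its greatest distance to any other): A:2, B:2, C:2, D:2, E:2, F:2, G:1, H:2.
The maximum eccentricity is 2, realized for instance by the pair B–D via B – G – D. So the diameter is 2.

2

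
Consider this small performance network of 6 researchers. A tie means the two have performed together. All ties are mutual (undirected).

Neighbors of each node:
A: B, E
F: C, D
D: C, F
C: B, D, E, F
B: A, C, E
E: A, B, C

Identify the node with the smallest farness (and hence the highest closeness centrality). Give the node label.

C

Farness (sum of distances to all others) for each node — A:10, B:7, C:6, D:9, E:7, F:9.
The smallest farness is 6, for C, so C has the highest closeness.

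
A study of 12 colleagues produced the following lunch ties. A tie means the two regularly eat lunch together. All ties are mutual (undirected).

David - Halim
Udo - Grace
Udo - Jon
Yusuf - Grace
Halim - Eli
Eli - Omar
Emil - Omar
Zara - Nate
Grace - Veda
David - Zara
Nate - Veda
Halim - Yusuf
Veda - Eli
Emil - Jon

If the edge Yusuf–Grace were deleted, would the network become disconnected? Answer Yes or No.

Even without that edge, Yusuf still reaches Grace via Yusuf – Halim – Eli – Veda – Grace, so the network stays connected. Not a bridge.

No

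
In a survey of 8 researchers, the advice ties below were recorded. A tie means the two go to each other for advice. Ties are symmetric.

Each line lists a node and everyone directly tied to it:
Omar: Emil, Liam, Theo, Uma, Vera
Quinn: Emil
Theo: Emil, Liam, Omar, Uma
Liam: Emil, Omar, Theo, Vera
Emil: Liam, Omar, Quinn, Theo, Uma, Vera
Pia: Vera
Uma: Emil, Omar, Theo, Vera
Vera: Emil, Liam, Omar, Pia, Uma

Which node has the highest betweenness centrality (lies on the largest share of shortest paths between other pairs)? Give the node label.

Unnormalized betweenness of each node: Emil:27/4, Liam:1/2, Omar:3/4, Pia:0, Quinn:0, Theo:1/4, Uma:1/2, Vera:25/4.
Emil has the largest value, 27/4, making it the main broker — the node through which the most shortest paths run.

Emil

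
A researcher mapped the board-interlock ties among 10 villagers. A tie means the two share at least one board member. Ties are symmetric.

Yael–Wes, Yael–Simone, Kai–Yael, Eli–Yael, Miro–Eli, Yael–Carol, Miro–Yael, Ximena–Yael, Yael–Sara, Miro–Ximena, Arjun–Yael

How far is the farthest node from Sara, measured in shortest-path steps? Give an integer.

Distances from Sara: Arjun:2, Carol:2, Eli:2, Kai:2, Miro:2, Simone:2, Wes:2, Ximena:2, Yael:1.
The largest is 2 (to Eli, Wes, Arjun, Kai, Carol, Simone, Ximena, and Miro), so the eccentricity of Sara is 2.

2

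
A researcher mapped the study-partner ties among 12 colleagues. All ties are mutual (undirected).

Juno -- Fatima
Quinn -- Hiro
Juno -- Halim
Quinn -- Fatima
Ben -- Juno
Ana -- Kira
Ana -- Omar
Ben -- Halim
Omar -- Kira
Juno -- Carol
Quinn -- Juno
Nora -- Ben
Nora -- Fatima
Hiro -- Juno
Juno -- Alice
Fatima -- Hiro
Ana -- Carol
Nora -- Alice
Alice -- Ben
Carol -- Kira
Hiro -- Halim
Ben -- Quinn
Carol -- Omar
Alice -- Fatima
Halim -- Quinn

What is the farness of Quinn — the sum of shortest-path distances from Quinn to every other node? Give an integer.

20

Distances from Quinn: Alice:2, Ana:3, Ben:1, Carol:2, Fatima:1, Halim:1, Hiro:1, Juno:1, Kira:3, Nora:2, Omar:3.
Sum = 2 + 3 + 1 + 2 + 1 + 1 + 1 + 1 + 3 + 2 + 3 = 20.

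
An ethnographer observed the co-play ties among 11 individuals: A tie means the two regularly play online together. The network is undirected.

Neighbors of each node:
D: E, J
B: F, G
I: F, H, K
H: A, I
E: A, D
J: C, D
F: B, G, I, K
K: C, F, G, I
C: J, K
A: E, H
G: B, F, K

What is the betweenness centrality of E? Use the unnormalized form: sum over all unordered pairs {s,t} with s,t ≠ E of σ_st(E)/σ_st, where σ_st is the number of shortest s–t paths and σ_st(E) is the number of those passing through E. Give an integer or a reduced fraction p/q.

9/2

Pairs whose geodesics pass through E — A–C: 1/2; A–J: 1; A–D: 1; H–J: 1/2; H–D: 1; I–D: 1/2.
All other pairs contribute 0.
Summing the contributions gives betweenness(E) = 9/2.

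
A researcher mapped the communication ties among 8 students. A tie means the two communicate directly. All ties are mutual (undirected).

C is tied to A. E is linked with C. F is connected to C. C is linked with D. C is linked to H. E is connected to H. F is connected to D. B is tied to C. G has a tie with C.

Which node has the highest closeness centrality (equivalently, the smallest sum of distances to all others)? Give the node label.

Farness (sum of distances to all others) for each node — A:13, B:13, C:7, D:12, E:12, F:12, G:13, H:12.
The smallest farness is 7, for C, so C has the highest closeness.

C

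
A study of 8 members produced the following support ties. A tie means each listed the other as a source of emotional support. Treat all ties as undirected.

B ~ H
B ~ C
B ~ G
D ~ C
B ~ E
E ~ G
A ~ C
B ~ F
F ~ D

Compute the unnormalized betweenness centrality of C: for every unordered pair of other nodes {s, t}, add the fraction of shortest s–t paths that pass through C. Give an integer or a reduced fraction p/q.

Pairs whose geodesics pass through C — B–A: 1; B–D: 1/2; F–A: 2/2; H–A: 1; H–D: 1/2; A–D: 1; A–G: 1; A–E: 1; D–G: 1/2; D–E: 1/2.
All other pairs contribute 0.
Summing the contributions gives betweenness(C) = 8.

8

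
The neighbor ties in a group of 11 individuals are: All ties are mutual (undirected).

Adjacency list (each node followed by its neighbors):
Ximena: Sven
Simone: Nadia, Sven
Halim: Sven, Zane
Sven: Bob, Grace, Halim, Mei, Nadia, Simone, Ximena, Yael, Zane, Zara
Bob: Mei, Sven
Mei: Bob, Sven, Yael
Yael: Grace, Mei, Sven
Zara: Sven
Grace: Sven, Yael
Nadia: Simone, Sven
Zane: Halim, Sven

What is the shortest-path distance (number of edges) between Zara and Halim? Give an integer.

2

One shortest route is Zara – Sven – Halim, which uses 2 edges, and Zara and Halim are not directly tied, so nothing shorter exists. So d(Zara,Halim) = 2.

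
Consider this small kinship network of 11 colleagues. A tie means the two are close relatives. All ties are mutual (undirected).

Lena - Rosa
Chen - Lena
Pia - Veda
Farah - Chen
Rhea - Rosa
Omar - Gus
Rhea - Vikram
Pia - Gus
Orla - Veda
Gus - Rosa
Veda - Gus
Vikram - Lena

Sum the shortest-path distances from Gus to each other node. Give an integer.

Distances from Gus: Chen:3, Farah:4, Lena:2, Omar:1, Orla:2, Pia:1, Rhea:2, Rosa:1, Veda:1, Vikram:3.
Sum = 3 + 4 + 2 + 1 + 2 + 1 + 2 + 1 + 1 + 3 = 20.

20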